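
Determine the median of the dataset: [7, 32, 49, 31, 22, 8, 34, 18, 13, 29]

25.5

Step 1: Sort the data in ascending order: [7, 8, 13, 18, 22, 29, 31, 32, 34, 49]
Step 2: The number of values is n = 10.
Step 3: Since n is even, the median is the average of positions 5 and 6:
  Median = (22 + 29) / 2 = 25.5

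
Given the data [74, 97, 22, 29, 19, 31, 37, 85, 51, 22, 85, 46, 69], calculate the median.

46

Step 1: Sort the data in ascending order: [19, 22, 22, 29, 31, 37, 46, 51, 69, 74, 85, 85, 97]
Step 2: The number of values is n = 13.
Step 3: Since n is odd, the median is the middle value at position 7: 46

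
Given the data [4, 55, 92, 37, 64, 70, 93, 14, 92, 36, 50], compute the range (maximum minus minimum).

89

Step 1: Identify the maximum value: max = 93
Step 2: Identify the minimum value: min = 4
Step 3: Range = max - min = 93 - 4 = 89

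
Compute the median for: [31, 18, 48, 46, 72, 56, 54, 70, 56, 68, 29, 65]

55

Step 1: Sort the data in ascending order: [18, 29, 31, 46, 48, 54, 56, 56, 65, 68, 70, 72]
Step 2: The number of values is n = 12.
Step 3: Since n is even, the median is the average of positions 6 and 7:
  Median = (54 + 56) / 2 = 55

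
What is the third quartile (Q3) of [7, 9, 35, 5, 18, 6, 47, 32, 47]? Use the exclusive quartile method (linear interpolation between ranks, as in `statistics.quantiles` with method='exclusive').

41

Step 1: Sort the data: [5, 6, 7, 9, 18, 32, 35, 47, 47]
Step 2: n = 9
Step 3: Using the exclusive quartile method:
  Q1 = 6.5
  Q2 (median) = 18
  Q3 = 41
  IQR = Q3 - Q1 = 41 - 6.5 = 34.5
Step 4: Q3 = 41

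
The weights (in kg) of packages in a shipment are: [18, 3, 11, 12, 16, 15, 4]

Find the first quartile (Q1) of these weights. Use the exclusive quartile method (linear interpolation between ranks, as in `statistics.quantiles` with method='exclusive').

4

Step 1: Sort the data: [3, 4, 11, 12, 15, 16, 18]
Step 2: n = 7
Step 3: Using the exclusive quartile method:
  Q1 = 4
  Q2 (median) = 12
  Q3 = 16
  IQR = Q3 - Q1 = 16 - 4 = 12
Step 4: Q1 = 4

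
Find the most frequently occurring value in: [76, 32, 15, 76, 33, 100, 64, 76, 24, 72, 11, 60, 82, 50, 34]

76

Step 1: Count the frequency of each value:
  11: appears 1 time(s)
  15: appears 1 time(s)
  24: appears 1 time(s)
  32: appears 1 time(s)
  33: appears 1 time(s)
  34: appears 1 time(s)
  50: appears 1 time(s)
  60: appears 1 time(s)
  64: appears 1 time(s)
  72: appears 1 time(s)
  76: appears 3 time(s)
  82: appears 1 time(s)
  100: appears 1 time(s)
Step 2: The value 76 appears most frequently (3 times).
Step 3: Mode = 76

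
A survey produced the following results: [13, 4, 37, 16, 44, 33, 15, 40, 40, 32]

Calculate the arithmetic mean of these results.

27.4

Step 1: Sum all values: 13 + 4 + 37 + 16 + 44 + 33 + 15 + 40 + 40 + 32 = 274
Step 2: Count the number of values: n = 10
Step 3: Mean = sum / n = 274 / 10 = 27.4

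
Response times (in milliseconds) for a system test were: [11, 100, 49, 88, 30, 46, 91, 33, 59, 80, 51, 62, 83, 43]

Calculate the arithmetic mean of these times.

59

Step 1: Sum all values: 11 + 100 + 49 + 88 + 30 + 46 + 91 + 33 + 59 + 80 + 51 + 62 + 83 + 43 = 826
Step 2: Count the number of values: n = 14
Step 3: Mean = sum / n = 826 / 14 = 59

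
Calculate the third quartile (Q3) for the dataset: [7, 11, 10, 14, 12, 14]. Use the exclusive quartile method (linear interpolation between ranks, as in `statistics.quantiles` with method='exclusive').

14

Step 1: Sort the data: [7, 10, 11, 12, 14, 14]
Step 2: n = 6
Step 3: Using the exclusive quartile method:
  Q1 = 9.25
  Q2 (median) = 11.5
  Q3 = 14
  IQR = Q3 - Q1 = 14 - 9.25 = 4.75
Step 4: Q3 = 14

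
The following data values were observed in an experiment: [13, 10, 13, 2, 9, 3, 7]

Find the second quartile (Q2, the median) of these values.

9

Step 1: Sort the data: [2, 3, 7, 9, 10, 13, 13]
Step 2: n = 7
Step 3: Q2 is the median. Since n is odd, it is the middle value at position 4: 9
Step 4: Q2 = 9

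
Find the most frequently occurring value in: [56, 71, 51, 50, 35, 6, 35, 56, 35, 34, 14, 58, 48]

35

Step 1: Count the frequency of each value:
  6: appears 1 time(s)
  14: appears 1 time(s)
  34: appears 1 time(s)
  35: appears 3 time(s)
  48: appears 1 time(s)
  50: appears 1 time(s)
  51: appears 1 time(s)
  56: appears 2 time(s)
  58: appears 1 time(s)
  71: appears 1 time(s)
Step 2: The value 35 appears most frequently (3 times).
Step 3: Mode = 35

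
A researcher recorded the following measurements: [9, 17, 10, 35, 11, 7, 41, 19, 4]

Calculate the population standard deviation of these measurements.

12.1198

Step 1: Compute the mean: 17
Step 2: Sum of squared deviations from the mean: 1322
Step 3: Population variance = 1322 / 9 = 146.8889
Step 4: Standard deviation = sqrt(146.8889) = 12.1198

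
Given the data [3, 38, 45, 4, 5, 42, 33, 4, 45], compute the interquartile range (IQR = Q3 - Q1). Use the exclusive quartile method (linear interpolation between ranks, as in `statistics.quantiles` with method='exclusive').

39.5

Step 1: Sort the data: [3, 4, 4, 5, 33, 38, 42, 45, 45]
Step 2: n = 9
Step 3: Using the exclusive quartile method:
  Q1 = 4
  Q2 (median) = 33
  Q3 = 43.5
  IQR = Q3 - Q1 = 43.5 - 4 = 39.5
Step 4: IQR = 39.5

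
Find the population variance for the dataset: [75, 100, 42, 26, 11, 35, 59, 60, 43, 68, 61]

554.9256

Step 1: Compute the mean: (75 + 100 + 42 + 26 + 11 + 35 + 59 + 60 + 43 + 68 + 61) / 11 = 52.7273
Step 2: Compute squared deviations from the mean:
  (75 - 52.7273)^2 = 496.0744
  (100 - 52.7273)^2 = 2234.7107
  (42 - 52.7273)^2 = 115.0744
  (26 - 52.7273)^2 = 714.3471
  (11 - 52.7273)^2 = 1741.1653
  (35 - 52.7273)^2 = 314.2562
  (59 - 52.7273)^2 = 39.3471
  (60 - 52.7273)^2 = 52.8926
  (43 - 52.7273)^2 = 94.6198
  (68 - 52.7273)^2 = 233.2562
  (61 - 52.7273)^2 = 68.438
Step 3: Sum of squared deviations = 6104.1818
Step 4: Population variance = 6104.1818 / 11 = 554.9256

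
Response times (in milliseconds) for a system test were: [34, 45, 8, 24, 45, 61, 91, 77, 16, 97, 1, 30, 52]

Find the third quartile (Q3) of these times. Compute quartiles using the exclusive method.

69

Step 1: Sort the data: [1, 8, 16, 24, 30, 34, 45, 45, 52, 61, 77, 91, 97]
Step 2: n = 13
Step 3: Using the exclusive quartile method:
  Q1 = 20
  Q2 (median) = 45
  Q3 = 69
  IQR = Q3 - Q1 = 69 - 20 = 49
Step 4: Q3 = 69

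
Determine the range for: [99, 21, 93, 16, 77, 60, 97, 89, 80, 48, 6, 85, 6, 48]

93

Step 1: Identify the maximum value: max = 99
Step 2: Identify the minimum value: min = 6
Step 3: Range = max - min = 99 - 6 = 93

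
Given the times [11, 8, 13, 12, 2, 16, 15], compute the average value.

11

Step 1: Sum all values: 11 + 8 + 13 + 12 + 2 + 16 + 15 = 77
Step 2: Count the number of values: n = 7
Step 3: Mean = sum / n = 77 / 7 = 11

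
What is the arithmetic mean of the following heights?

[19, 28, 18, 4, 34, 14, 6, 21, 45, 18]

20.7

Step 1: Sum all values: 19 + 28 + 18 + 4 + 34 + 14 + 6 + 21 + 45 + 18 = 207
Step 2: Count the number of values: n = 10
Step 3: Mean = sum / n = 207 / 10 = 20.7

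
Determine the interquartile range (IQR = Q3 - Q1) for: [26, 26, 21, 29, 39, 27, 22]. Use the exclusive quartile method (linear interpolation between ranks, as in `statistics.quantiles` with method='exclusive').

7

Step 1: Sort the data: [21, 22, 26, 26, 27, 29, 39]
Step 2: n = 7
Step 3: Using the exclusive quartile method:
  Q1 = 22
  Q2 (median) = 26
  Q3 = 29
  IQR = Q3 - Q1 = 29 - 22 = 7
Step 4: IQR = 7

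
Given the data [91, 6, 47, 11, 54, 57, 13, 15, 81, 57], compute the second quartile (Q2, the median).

50.5

Step 1: Sort the data: [6, 11, 13, 15, 47, 54, 57, 57, 81, 91]
Step 2: n = 10
Step 3: Q2 is the median. Since n is even, it is the average of the values at positions 5 and 6:
  Q2 = (47 + 54) / 2 = 50.5
Step 4: Q2 = 50.5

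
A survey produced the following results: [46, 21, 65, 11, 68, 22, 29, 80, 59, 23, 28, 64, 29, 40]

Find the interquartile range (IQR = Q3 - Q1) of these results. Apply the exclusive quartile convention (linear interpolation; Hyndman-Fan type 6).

41.5

Step 1: Sort the data: [11, 21, 22, 23, 28, 29, 29, 40, 46, 59, 64, 65, 68, 80]
Step 2: n = 14
Step 3: Using the exclusive quartile method:
  Q1 = 22.75
  Q2 (median) = 34.5
  Q3 = 64.25
  IQR = Q3 - Q1 = 64.25 - 22.75 = 41.5
Step 4: IQR = 41.5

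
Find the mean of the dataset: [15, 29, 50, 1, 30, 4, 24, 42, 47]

26.8889

Step 1: Sum all values: 15 + 29 + 50 + 1 + 30 + 4 + 24 + 42 + 47 = 242
Step 2: Count the number of values: n = 9
Step 3: Mean = sum / n = 242 / 9 = 26.8889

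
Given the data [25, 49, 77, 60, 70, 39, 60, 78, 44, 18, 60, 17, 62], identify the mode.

60

Step 1: Count the frequency of each value:
  17: appears 1 time(s)
  18: appears 1 time(s)
  25: appears 1 time(s)
  39: appears 1 time(s)
  44: appears 1 time(s)
  49: appears 1 time(s)
  60: appears 3 time(s)
  62: appears 1 time(s)
  70: appears 1 time(s)
  77: appears 1 time(s)
  78: appears 1 time(s)
Step 2: The value 60 appears most frequently (3 times).
Step 3: Mode = 60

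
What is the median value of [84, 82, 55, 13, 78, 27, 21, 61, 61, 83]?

61

Step 1: Sort the data in ascending order: [13, 21, 27, 55, 61, 61, 78, 82, 83, 84]
Step 2: The number of values is n = 10.
Step 3: Since n is even, the median is the average of positions 5 and 6:
  Median = (61 + 61) / 2 = 61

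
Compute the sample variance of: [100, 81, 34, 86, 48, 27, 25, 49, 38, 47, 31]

666.2727

Step 1: Compute the mean: (100 + 81 + 34 + 86 + 48 + 27 + 25 + 49 + 38 + 47 + 31) / 11 = 51.4545
Step 2: Compute squared deviations from the mean:
  (100 - 51.4545)^2 = 2356.6612
  (81 - 51.4545)^2 = 872.9339
  (34 - 51.4545)^2 = 304.6612
  (86 - 51.4545)^2 = 1193.3884
  (48 - 51.4545)^2 = 11.9339
  (27 - 51.4545)^2 = 598.0248
  (25 - 51.4545)^2 = 699.843
  (49 - 51.4545)^2 = 6.0248
  (38 - 51.4545)^2 = 181.0248
  (47 - 51.4545)^2 = 19.843
  (31 - 51.4545)^2 = 418.3884
Step 3: Sum of squared deviations = 6662.7273
Step 4: Sample variance = 6662.7273 / 10 = 666.2727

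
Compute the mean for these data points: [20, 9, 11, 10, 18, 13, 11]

13.1429

Step 1: Sum all values: 20 + 9 + 11 + 10 + 18 + 13 + 11 = 92
Step 2: Count the number of values: n = 7
Step 3: Mean = sum / n = 92 / 7 = 13.1429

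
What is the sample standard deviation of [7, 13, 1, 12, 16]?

5.8907

Step 1: Compute the mean: 9.8
Step 2: Sum of squared deviations from the mean: 138.8
Step 3: Sample variance = 138.8 / 4 = 34.7
Step 4: Standard deviation = sqrt(34.7) = 5.8907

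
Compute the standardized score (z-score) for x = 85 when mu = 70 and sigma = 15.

1

Step 1: Recall the z-score formula: z = (x - mu) / sigma
Step 2: Substitute values: z = (85 - 70) / 15
Step 3: z = 15 / 15 = 1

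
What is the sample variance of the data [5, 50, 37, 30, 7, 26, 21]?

255.8095

Step 1: Compute the mean: (5 + 50 + 37 + 30 + 7 + 26 + 21) / 7 = 25.1429
Step 2: Compute squared deviations from the mean:
  (5 - 25.1429)^2 = 405.7347
  (50 - 25.1429)^2 = 617.8776
  (37 - 25.1429)^2 = 140.5918
  (30 - 25.1429)^2 = 23.5918
  (7 - 25.1429)^2 = 329.1633
  (26 - 25.1429)^2 = 0.7347
  (21 - 25.1429)^2 = 17.1633
Step 3: Sum of squared deviations = 1534.8571
Step 4: Sample variance = 1534.8571 / 6 = 255.8095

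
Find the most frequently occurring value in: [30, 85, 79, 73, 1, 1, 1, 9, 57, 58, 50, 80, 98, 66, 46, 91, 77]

1

Step 1: Count the frequency of each value:
  1: appears 3 time(s)
  9: appears 1 time(s)
  30: appears 1 time(s)
  46: appears 1 time(s)
  50: appears 1 time(s)
  57: appears 1 time(s)
  58: appears 1 time(s)
  66: appears 1 time(s)
  73: appears 1 time(s)
  77: appears 1 time(s)
  79: appears 1 time(s)
  80: appears 1 time(s)
  85: appears 1 time(s)
  91: appears 1 time(s)
  98: appears 1 time(s)
Step 2: The value 1 appears most frequently (3 times).
Step 3: Mode = 1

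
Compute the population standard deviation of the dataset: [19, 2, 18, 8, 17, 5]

6.7515

Step 1: Compute the mean: 11.5
Step 2: Sum of squared deviations from the mean: 273.5
Step 3: Population variance = 273.5 / 6 = 45.5833
Step 4: Standard deviation = sqrt(45.5833) = 6.7515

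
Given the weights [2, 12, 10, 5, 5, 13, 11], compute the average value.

8.2857

Step 1: Sum all values: 2 + 12 + 10 + 5 + 5 + 13 + 11 = 58
Step 2: Count the number of values: n = 7
Step 3: Mean = sum / n = 58 / 7 = 8.2857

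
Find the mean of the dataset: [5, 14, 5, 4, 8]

7.2

Step 1: Sum all values: 5 + 14 + 5 + 4 + 8 = 36
Step 2: Count the number of values: n = 5
Step 3: Mean = sum / n = 36 / 5 = 7.2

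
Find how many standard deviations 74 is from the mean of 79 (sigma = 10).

-0.5

Step 1: Recall the z-score formula: z = (x - mu) / sigma
Step 2: Substitute values: z = (74 - 79) / 10
Step 3: z = -5 / 10 = -0.5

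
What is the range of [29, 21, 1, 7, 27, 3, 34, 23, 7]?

33

Step 1: Identify the maximum value: max = 34
Step 2: Identify the minimum value: min = 1
Step 3: Range = max - min = 34 - 1 = 33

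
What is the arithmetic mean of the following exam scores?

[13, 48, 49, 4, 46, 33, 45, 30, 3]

30.1111

Step 1: Sum all values: 13 + 48 + 49 + 4 + 46 + 33 + 45 + 30 + 3 = 271
Step 2: Count the number of values: n = 9
Step 3: Mean = sum / n = 271 / 9 = 30.1111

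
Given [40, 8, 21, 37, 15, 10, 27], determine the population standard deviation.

11.7213

Step 1: Compute the mean: 22.5714
Step 2: Sum of squared deviations from the mean: 961.7143
Step 3: Population variance = 961.7143 / 7 = 137.3878
Step 4: Standard deviation = sqrt(137.3878) = 11.7213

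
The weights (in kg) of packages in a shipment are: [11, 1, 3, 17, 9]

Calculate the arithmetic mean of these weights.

8.2

Step 1: Sum all values: 11 + 1 + 3 + 17 + 9 = 41
Step 2: Count the number of values: n = 5
Step 3: Mean = sum / n = 41 / 5 = 8.2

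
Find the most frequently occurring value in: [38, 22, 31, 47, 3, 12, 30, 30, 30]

30

Step 1: Count the frequency of each value:
  3: appears 1 time(s)
  12: appears 1 time(s)
  22: appears 1 time(s)
  30: appears 3 time(s)
  31: appears 1 time(s)
  38: appears 1 time(s)
  47: appears 1 time(s)
Step 2: The value 30 appears most frequently (3 times).
Step 3: Mode = 30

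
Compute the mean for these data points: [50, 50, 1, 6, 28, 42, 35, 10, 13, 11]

24.6

Step 1: Sum all values: 50 + 50 + 1 + 6 + 28 + 42 + 35 + 10 + 13 + 11 = 246
Step 2: Count the number of values: n = 10
Step 3: Mean = sum / n = 246 / 10 = 24.6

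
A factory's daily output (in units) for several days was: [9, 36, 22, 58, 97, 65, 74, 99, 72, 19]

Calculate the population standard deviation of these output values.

30.5301

Step 1: Compute the mean: 55.1
Step 2: Sum of squared deviations from the mean: 9320.9
Step 3: Population variance = 9320.9 / 10 = 932.09
Step 4: Standard deviation = sqrt(932.09) = 30.5301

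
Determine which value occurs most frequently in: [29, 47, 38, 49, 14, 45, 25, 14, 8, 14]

14

Step 1: Count the frequency of each value:
  8: appears 1 time(s)
  14: appears 3 time(s)
  25: appears 1 time(s)
  29: appears 1 time(s)
  38: appears 1 time(s)
  45: appears 1 time(s)
  47: appears 1 time(s)
  49: appears 1 time(s)
Step 2: The value 14 appears most frequently (3 times).
Step 3: Mode = 14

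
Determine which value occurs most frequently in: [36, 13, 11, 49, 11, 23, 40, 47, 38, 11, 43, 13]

11

Step 1: Count the frequency of each value:
  11: appears 3 time(s)
  13: appears 2 time(s)
  23: appears 1 time(s)
  36: appears 1 time(s)
  38: appears 1 time(s)
  40: appears 1 time(s)
  43: appears 1 time(s)
  47: appears 1 time(s)
  49: appears 1 time(s)
Step 2: The value 11 appears most frequently (3 times).
Step 3: Mode = 11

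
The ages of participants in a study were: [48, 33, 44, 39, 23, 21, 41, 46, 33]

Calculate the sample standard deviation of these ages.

9.6968

Step 1: Compute the mean: 36.4444
Step 2: Sum of squared deviations from the mean: 752.2222
Step 3: Sample variance = 752.2222 / 8 = 94.0278
Step 4: Standard deviation = sqrt(94.0278) = 9.6968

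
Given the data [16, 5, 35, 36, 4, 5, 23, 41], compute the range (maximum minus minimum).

37

Step 1: Identify the maximum value: max = 41
Step 2: Identify the minimum value: min = 4
Step 3: Range = max - min = 41 - 4 = 37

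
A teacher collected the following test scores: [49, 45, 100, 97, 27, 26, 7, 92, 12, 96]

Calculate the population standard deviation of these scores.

35.7112

Step 1: Compute the mean: 55.1
Step 2: Sum of squared deviations from the mean: 12752.9
Step 3: Population variance = 12752.9 / 10 = 1275.29
Step 4: Standard deviation = sqrt(1275.29) = 35.7112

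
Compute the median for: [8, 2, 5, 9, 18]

8

Step 1: Sort the data in ascending order: [2, 5, 8, 9, 18]
Step 2: The number of values is n = 5.
Step 3: Since n is odd, the median is the middle value at position 3: 8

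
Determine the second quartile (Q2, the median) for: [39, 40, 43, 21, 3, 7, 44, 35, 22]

35

Step 1: Sort the data: [3, 7, 21, 22, 35, 39, 40, 43, 44]
Step 2: n = 9
Step 3: Q2 is the median. Since n is odd, it is the middle value at position 5: 35
Step 4: Q2 = 35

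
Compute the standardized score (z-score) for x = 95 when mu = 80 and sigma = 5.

3

Step 1: Recall the z-score formula: z = (x - mu) / sigma
Step 2: Substitute values: z = (95 - 80) / 5
Step 3: z = 15 / 5 = 3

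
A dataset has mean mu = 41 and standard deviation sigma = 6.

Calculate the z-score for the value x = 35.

-1

Step 1: Recall the z-score formula: z = (x - mu) / sigma
Step 2: Substitute values: z = (35 - 41) / 6
Step 3: z = -6 / 6 = -1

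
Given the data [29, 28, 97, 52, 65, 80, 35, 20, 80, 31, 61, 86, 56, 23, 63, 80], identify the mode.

80

Step 1: Count the frequency of each value:
  20: appears 1 time(s)
  23: appears 1 time(s)
  28: appears 1 time(s)
  29: appears 1 time(s)
  31: appears 1 time(s)
  35: appears 1 time(s)
  52: appears 1 time(s)
  56: appears 1 time(s)
  61: appears 1 time(s)
  63: appears 1 time(s)
  65: appears 1 time(s)
  80: appears 3 time(s)
  86: appears 1 time(s)
  97: appears 1 time(s)
Step 2: The value 80 appears most frequently (3 times).
Step 3: Mode = 80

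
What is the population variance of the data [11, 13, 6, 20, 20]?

29.2

Step 1: Compute the mean: (11 + 13 + 6 + 20 + 20) / 5 = 14
Step 2: Compute squared deviations from the mean:
  (11 - 14)^2 = 9
  (13 - 14)^2 = 1
  (6 - 14)^2 = 64
  (20 - 14)^2 = 36
  (20 - 14)^2 = 36
Step 3: Sum of squared deviations = 146
Step 4: Population variance = 146 / 5 = 29.2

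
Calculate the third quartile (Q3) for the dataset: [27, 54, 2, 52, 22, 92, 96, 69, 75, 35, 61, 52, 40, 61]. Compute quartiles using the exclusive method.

70.5

Step 1: Sort the data: [2, 22, 27, 35, 40, 52, 52, 54, 61, 61, 69, 75, 92, 96]
Step 2: n = 14
Step 3: Using the exclusive quartile method:
  Q1 = 33
  Q2 (median) = 53
  Q3 = 70.5
  IQR = Q3 - Q1 = 70.5 - 33 = 37.5
Step 4: Q3 = 70.5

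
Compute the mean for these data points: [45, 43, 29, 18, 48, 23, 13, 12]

28.875

Step 1: Sum all values: 45 + 43 + 29 + 18 + 48 + 23 + 13 + 12 = 231
Step 2: Count the number of values: n = 8
Step 3: Mean = sum / n = 231 / 8 = 28.875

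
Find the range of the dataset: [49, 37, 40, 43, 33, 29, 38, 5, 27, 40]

44

Step 1: Identify the maximum value: max = 49
Step 2: Identify the minimum value: min = 5
Step 3: Range = max - min = 49 - 5 = 44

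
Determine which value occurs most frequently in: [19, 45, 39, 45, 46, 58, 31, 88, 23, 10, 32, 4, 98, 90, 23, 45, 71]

45

Step 1: Count the frequency of each value:
  4: appears 1 time(s)
  10: appears 1 time(s)
  19: appears 1 time(s)
  23: appears 2 time(s)
  31: appears 1 time(s)
  32: appears 1 time(s)
  39: appears 1 time(s)
  45: appears 3 time(s)
  46: appears 1 time(s)
  58: appears 1 time(s)
  71: appears 1 time(s)
  88: appears 1 time(s)
  90: appears 1 time(s)
  98: appears 1 time(s)
Step 2: The value 45 appears most frequently (3 times).
Step 3: Mode = 45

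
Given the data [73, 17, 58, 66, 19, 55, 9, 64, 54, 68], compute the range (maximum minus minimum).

64

Step 1: Identify the maximum value: max = 73
Step 2: Identify the minimum value: min = 9
Step 3: Range = max - min = 73 - 9 = 64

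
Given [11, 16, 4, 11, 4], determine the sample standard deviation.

5.1672

Step 1: Compute the mean: 9.2
Step 2: Sum of squared deviations from the mean: 106.8
Step 3: Sample variance = 106.8 / 4 = 26.7
Step 4: Standard deviation = sqrt(26.7) = 5.1672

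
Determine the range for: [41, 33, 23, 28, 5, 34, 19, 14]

36

Step 1: Identify the maximum value: max = 41
Step 2: Identify the minimum value: min = 5
Step 3: Range = max - min = 41 - 5 = 36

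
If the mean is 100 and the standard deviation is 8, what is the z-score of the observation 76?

-3

Step 1: Recall the z-score formula: z = (x - mu) / sigma
Step 2: Substitute values: z = (76 - 100) / 8
Step 3: z = -24 / 8 = -3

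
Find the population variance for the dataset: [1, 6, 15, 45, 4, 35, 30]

255.102

Step 1: Compute the mean: (1 + 6 + 15 + 45 + 4 + 35 + 30) / 7 = 19.4286
Step 2: Compute squared deviations from the mean:
  (1 - 19.4286)^2 = 339.6122
  (6 - 19.4286)^2 = 180.3265
  (15 - 19.4286)^2 = 19.6122
  (45 - 19.4286)^2 = 653.898
  (4 - 19.4286)^2 = 238.0408
  (35 - 19.4286)^2 = 242.4694
  (30 - 19.4286)^2 = 111.7551
Step 3: Sum of squared deviations = 1785.7143
Step 4: Population variance = 1785.7143 / 7 = 255.102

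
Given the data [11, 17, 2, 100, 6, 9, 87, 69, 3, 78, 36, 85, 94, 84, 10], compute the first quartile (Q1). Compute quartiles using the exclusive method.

9

Step 1: Sort the data: [2, 3, 6, 9, 10, 11, 17, 36, 69, 78, 84, 85, 87, 94, 100]
Step 2: n = 15
Step 3: Using the exclusive quartile method:
  Q1 = 9
  Q2 (median) = 36
  Q3 = 85
  IQR = Q3 - Q1 = 85 - 9 = 76
Step 4: Q1 = 9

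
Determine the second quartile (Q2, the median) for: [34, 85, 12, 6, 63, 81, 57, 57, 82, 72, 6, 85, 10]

57

Step 1: Sort the data: [6, 6, 10, 12, 34, 57, 57, 63, 72, 81, 82, 85, 85]
Step 2: n = 13
Step 3: Q2 is the median. Since n is odd, it is the middle value at position 7: 57
Step 4: Q2 = 57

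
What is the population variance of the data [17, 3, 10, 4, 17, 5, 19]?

40.7755

Step 1: Compute the mean: (17 + 3 + 10 + 4 + 17 + 5 + 19) / 7 = 10.7143
Step 2: Compute squared deviations from the mean:
  (17 - 10.7143)^2 = 39.5102
  (3 - 10.7143)^2 = 59.5102
  (10 - 10.7143)^2 = 0.5102
  (4 - 10.7143)^2 = 45.0816
  (17 - 10.7143)^2 = 39.5102
  (5 - 10.7143)^2 = 32.6531
  (19 - 10.7143)^2 = 68.6531
Step 3: Sum of squared deviations = 285.4286
Step 4: Population variance = 285.4286 / 7 = 40.7755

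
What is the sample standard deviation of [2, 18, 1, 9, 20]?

8.8034

Step 1: Compute the mean: 10
Step 2: Sum of squared deviations from the mean: 310
Step 3: Sample variance = 310 / 4 = 77.5
Step 4: Standard deviation = sqrt(77.5) = 8.8034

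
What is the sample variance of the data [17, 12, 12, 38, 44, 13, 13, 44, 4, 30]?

221.5667

Step 1: Compute the mean: (17 + 12 + 12 + 38 + 44 + 13 + 13 + 44 + 4 + 30) / 10 = 22.7
Step 2: Compute squared deviations from the mean:
  (17 - 22.7)^2 = 32.49
  (12 - 22.7)^2 = 114.49
  (12 - 22.7)^2 = 114.49
  (38 - 22.7)^2 = 234.09
  (44 - 22.7)^2 = 453.69
  (13 - 22.7)^2 = 94.09
  (13 - 22.7)^2 = 94.09
  (44 - 22.7)^2 = 453.69
  (4 - 22.7)^2 = 349.69
  (30 - 22.7)^2 = 53.29
Step 3: Sum of squared deviations = 1994.1
Step 4: Sample variance = 1994.1 / 9 = 221.5667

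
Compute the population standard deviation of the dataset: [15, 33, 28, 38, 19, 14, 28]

8.5189

Step 1: Compute the mean: 25
Step 2: Sum of squared deviations from the mean: 508
Step 3: Population variance = 508 / 7 = 72.5714
Step 4: Standard deviation = sqrt(72.5714) = 8.5189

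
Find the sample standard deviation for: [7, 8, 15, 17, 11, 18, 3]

5.6188

Step 1: Compute the mean: 11.2857
Step 2: Sum of squared deviations from the mean: 189.4286
Step 3: Sample variance = 189.4286 / 6 = 31.5714
Step 4: Standard deviation = sqrt(31.5714) = 5.6188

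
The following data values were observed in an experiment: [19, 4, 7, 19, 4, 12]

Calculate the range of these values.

15

Step 1: Identify the maximum value: max = 19
Step 2: Identify the minimum value: min = 4
Step 3: Range = max - min = 19 - 4 = 15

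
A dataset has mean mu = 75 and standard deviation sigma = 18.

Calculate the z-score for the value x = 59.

-0.8889

Step 1: Recall the z-score formula: z = (x - mu) / sigma
Step 2: Substitute values: z = (59 - 75) / 18
Step 3: z = -16 / 18 = -0.8889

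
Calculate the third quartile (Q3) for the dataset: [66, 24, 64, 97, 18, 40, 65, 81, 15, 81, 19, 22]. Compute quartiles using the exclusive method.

77.25

Step 1: Sort the data: [15, 18, 19, 22, 24, 40, 64, 65, 66, 81, 81, 97]
Step 2: n = 12
Step 3: Using the exclusive quartile method:
  Q1 = 19.75
  Q2 (median) = 52
  Q3 = 77.25
  IQR = Q3 - Q1 = 77.25 - 19.75 = 57.5
Step 4: Q3 = 77.25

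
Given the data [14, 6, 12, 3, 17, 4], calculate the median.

9

Step 1: Sort the data in ascending order: [3, 4, 6, 12, 14, 17]
Step 2: The number of values is n = 6.
Step 3: Since n is even, the median is the average of positions 3 and 4:
  Median = (6 + 12) / 2 = 9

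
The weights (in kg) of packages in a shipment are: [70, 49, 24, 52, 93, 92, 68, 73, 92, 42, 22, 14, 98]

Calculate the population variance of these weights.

790.213

Step 1: Compute the mean: (70 + 49 + 24 + 52 + 93 + 92 + 68 + 73 + 92 + 42 + 22 + 14 + 98) / 13 = 60.6923
Step 2: Compute squared deviations from the mean:
  (70 - 60.6923)^2 = 86.6331
  (49 - 60.6923)^2 = 136.7101
  (24 - 60.6923)^2 = 1346.3254
  (52 - 60.6923)^2 = 75.5562
  (93 - 60.6923)^2 = 1043.787
  (92 - 60.6923)^2 = 980.1716
  (68 - 60.6923)^2 = 53.4024
  (73 - 60.6923)^2 = 151.4793
  (92 - 60.6923)^2 = 980.1716
  (42 - 60.6923)^2 = 349.4024
  (22 - 60.6923)^2 = 1497.0947
  (14 - 60.6923)^2 = 2180.1716
  (98 - 60.6923)^2 = 1391.8639
Step 3: Sum of squared deviations = 10272.7692
Step 4: Population variance = 10272.7692 / 13 = 790.213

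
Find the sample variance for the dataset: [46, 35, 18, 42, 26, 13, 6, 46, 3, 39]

272.0444

Step 1: Compute the mean: (46 + 35 + 18 + 42 + 26 + 13 + 6 + 46 + 3 + 39) / 10 = 27.4
Step 2: Compute squared deviations from the mean:
  (46 - 27.4)^2 = 345.96
  (35 - 27.4)^2 = 57.76
  (18 - 27.4)^2 = 88.36
  (42 - 27.4)^2 = 213.16
  (26 - 27.4)^2 = 1.96
  (13 - 27.4)^2 = 207.36
  (6 - 27.4)^2 = 457.96
  (46 - 27.4)^2 = 345.96
  (3 - 27.4)^2 = 595.36
  (39 - 27.4)^2 = 134.56
Step 3: Sum of squared deviations = 2448.4
Step 4: Sample variance = 2448.4 / 9 = 272.0444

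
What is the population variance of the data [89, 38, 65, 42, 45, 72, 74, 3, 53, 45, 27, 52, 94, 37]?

559.102

Step 1: Compute the mean: (89 + 38 + 65 + 42 + 45 + 72 + 74 + 3 + 53 + 45 + 27 + 52 + 94 + 37) / 14 = 52.5714
Step 2: Compute squared deviations from the mean:
  (89 - 52.5714)^2 = 1327.0408
  (38 - 52.5714)^2 = 212.3265
  (65 - 52.5714)^2 = 154.4694
  (42 - 52.5714)^2 = 111.7551
  (45 - 52.5714)^2 = 57.3265
  (72 - 52.5714)^2 = 377.4694
  (74 - 52.5714)^2 = 459.1837
  (3 - 52.5714)^2 = 2457.3265
  (53 - 52.5714)^2 = 0.1837
  (45 - 52.5714)^2 = 57.3265
  (27 - 52.5714)^2 = 653.898
  (52 - 52.5714)^2 = 0.3265
  (94 - 52.5714)^2 = 1716.3265
  (37 - 52.5714)^2 = 242.4694
Step 3: Sum of squared deviations = 7827.4286
Step 4: Population variance = 7827.4286 / 14 = 559.102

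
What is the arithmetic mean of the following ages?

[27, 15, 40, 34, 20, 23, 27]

26.5714

Step 1: Sum all values: 27 + 15 + 40 + 34 + 20 + 23 + 27 = 186
Step 2: Count the number of values: n = 7
Step 3: Mean = sum / n = 186 / 7 = 26.5714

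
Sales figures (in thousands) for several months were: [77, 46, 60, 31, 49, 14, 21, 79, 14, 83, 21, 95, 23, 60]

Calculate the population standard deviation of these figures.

27.0092

Step 1: Compute the mean: 48.0714
Step 2: Sum of squared deviations from the mean: 10212.9286
Step 3: Population variance = 10212.9286 / 14 = 729.4949
Step 4: Standard deviation = sqrt(729.4949) = 27.0092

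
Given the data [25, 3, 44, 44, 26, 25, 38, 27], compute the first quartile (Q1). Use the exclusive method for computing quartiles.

25

Step 1: Sort the data: [3, 25, 25, 26, 27, 38, 44, 44]
Step 2: n = 8
Step 3: Using the exclusive quartile method:
  Q1 = 25
  Q2 (median) = 26.5
  Q3 = 42.5
  IQR = Q3 - Q1 = 42.5 - 25 = 17.5
Step 4: Q1 = 25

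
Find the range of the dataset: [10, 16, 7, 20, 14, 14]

13

Step 1: Identify the maximum value: max = 20
Step 2: Identify the minimum value: min = 7
Step 3: Range = max - min = 20 - 7 = 13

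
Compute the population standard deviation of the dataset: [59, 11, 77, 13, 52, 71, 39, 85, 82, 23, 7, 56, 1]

29.2322

Step 1: Compute the mean: 44.3077
Step 2: Sum of squared deviations from the mean: 11108.7692
Step 3: Population variance = 11108.7692 / 13 = 854.5207
Step 4: Standard deviation = sqrt(854.5207) = 29.2322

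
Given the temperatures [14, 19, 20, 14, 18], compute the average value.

17

Step 1: Sum all values: 14 + 19 + 20 + 14 + 18 = 85
Step 2: Count the number of values: n = 5
Step 3: Mean = sum / n = 85 / 5 = 17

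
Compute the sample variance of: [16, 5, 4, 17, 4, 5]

38.7

Step 1: Compute the mean: (16 + 5 + 4 + 17 + 4 + 5) / 6 = 8.5
Step 2: Compute squared deviations from the mean:
  (16 - 8.5)^2 = 56.25
  (5 - 8.5)^2 = 12.25
  (4 - 8.5)^2 = 20.25
  (17 - 8.5)^2 = 72.25
  (4 - 8.5)^2 = 20.25
  (5 - 8.5)^2 = 12.25
Step 3: Sum of squared deviations = 193.5
Step 4: Sample variance = 193.5 / 5 = 38.7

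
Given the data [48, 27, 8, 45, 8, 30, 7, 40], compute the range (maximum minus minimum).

41

Step 1: Identify the maximum value: max = 48
Step 2: Identify the minimum value: min = 7
Step 3: Range = max - min = 48 - 7 = 41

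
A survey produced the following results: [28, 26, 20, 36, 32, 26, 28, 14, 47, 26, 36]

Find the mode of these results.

26

Step 1: Count the frequency of each value:
  14: appears 1 time(s)
  20: appears 1 time(s)
  26: appears 3 time(s)
  28: appears 2 time(s)
  32: appears 1 time(s)
  36: appears 2 time(s)
  47: appears 1 time(s)
Step 2: The value 26 appears most frequently (3 times).
Step 3: Mode = 26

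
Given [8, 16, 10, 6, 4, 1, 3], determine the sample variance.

25.4762

Step 1: Compute the mean: (8 + 16 + 10 + 6 + 4 + 1 + 3) / 7 = 6.8571
Step 2: Compute squared deviations from the mean:
  (8 - 6.8571)^2 = 1.3061
  (16 - 6.8571)^2 = 83.5918
  (10 - 6.8571)^2 = 9.8776
  (6 - 6.8571)^2 = 0.7347
  (4 - 6.8571)^2 = 8.1633
  (1 - 6.8571)^2 = 34.3061
  (3 - 6.8571)^2 = 14.8776
Step 3: Sum of squared deviations = 152.8571
Step 4: Sample variance = 152.8571 / 6 = 25.4762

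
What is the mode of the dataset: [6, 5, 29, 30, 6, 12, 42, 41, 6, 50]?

6

Step 1: Count the frequency of each value:
  5: appears 1 time(s)
  6: appears 3 time(s)
  12: appears 1 time(s)
  29: appears 1 time(s)
  30: appears 1 time(s)
  41: appears 1 time(s)
  42: appears 1 time(s)
  50: appears 1 time(s)
Step 2: The value 6 appears most frequently (3 times).
Step 3: Mode = 6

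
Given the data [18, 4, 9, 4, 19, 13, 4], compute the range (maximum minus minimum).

15

Step 1: Identify the maximum value: max = 19
Step 2: Identify the minimum value: min = 4
Step 3: Range = max - min = 19 - 4 = 15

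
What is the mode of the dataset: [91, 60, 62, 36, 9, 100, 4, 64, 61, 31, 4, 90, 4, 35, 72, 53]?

4

Step 1: Count the frequency of each value:
  4: appears 3 time(s)
  9: appears 1 time(s)
  31: appears 1 time(s)
  35: appears 1 time(s)
  36: appears 1 time(s)
  53: appears 1 time(s)
  60: appears 1 time(s)
  61: appears 1 time(s)
  62: appears 1 time(s)
  64: appears 1 time(s)
  72: appears 1 time(s)
  90: appears 1 time(s)
  91: appears 1 time(s)
  100: appears 1 time(s)
Step 2: The value 4 appears most frequently (3 times).
Step 3: Mode = 4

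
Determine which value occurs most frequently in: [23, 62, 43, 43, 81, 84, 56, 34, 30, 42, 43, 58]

43

Step 1: Count the frequency of each value:
  23: appears 1 time(s)
  30: appears 1 time(s)
  34: appears 1 time(s)
  42: appears 1 time(s)
  43: appears 3 time(s)
  56: appears 1 time(s)
  58: appears 1 time(s)
  62: appears 1 time(s)
  81: appears 1 time(s)
  84: appears 1 time(s)
Step 2: The value 43 appears most frequently (3 times).
Step 3: Mode = 43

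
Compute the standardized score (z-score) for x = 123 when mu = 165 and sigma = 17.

-2.4706

Step 1: Recall the z-score formula: z = (x - mu) / sigma
Step 2: Substitute values: z = (123 - 165) / 17
Step 3: z = -42 / 17 = -2.4706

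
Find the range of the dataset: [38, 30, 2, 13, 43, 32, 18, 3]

41

Step 1: Identify the maximum value: max = 43
Step 2: Identify the minimum value: min = 2
Step 3: Range = max - min = 43 - 2 = 41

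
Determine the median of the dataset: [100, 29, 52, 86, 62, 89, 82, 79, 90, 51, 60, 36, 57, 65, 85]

65

Step 1: Sort the data in ascending order: [29, 36, 51, 52, 57, 60, 62, 65, 79, 82, 85, 86, 89, 90, 100]
Step 2: The number of values is n = 15.
Step 3: Since n is odd, the median is the middle value at position 8: 65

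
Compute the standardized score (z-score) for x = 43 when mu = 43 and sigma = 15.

0

Step 1: Recall the z-score formula: z = (x - mu) / sigma
Step 2: Substitute values: z = (43 - 43) / 15
Step 3: z = 0 / 15 = 0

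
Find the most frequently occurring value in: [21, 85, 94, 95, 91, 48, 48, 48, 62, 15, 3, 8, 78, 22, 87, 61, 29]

48

Step 1: Count the frequency of each value:
  3: appears 1 time(s)
  8: appears 1 time(s)
  15: appears 1 time(s)
  21: appears 1 time(s)
  22: appears 1 time(s)
  29: appears 1 time(s)
  48: appears 3 time(s)
  61: appears 1 time(s)
  62: appears 1 time(s)
  78: appears 1 time(s)
  85: appears 1 time(s)
  87: appears 1 time(s)
  91: appears 1 time(s)
  94: appears 1 time(s)
  95: appears 1 time(s)
Step 2: The value 48 appears most frequently (3 times).
Step 3: Mode = 48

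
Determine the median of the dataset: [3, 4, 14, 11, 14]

11

Step 1: Sort the data in ascending order: [3, 4, 11, 14, 14]
Step 2: The number of values is n = 5.
Step 3: Since n is odd, the median is the middle value at position 3: 11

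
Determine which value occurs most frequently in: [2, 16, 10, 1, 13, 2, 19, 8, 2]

2

Step 1: Count the frequency of each value:
  1: appears 1 time(s)
  2: appears 3 time(s)
  8: appears 1 time(s)
  10: appears 1 time(s)
  13: appears 1 time(s)
  16: appears 1 time(s)
  19: appears 1 time(s)
Step 2: The value 2 appears most frequently (3 times).
Step 3: Mode = 2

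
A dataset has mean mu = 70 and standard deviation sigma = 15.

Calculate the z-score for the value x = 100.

2

Step 1: Recall the z-score formula: z = (x - mu) / sigma
Step 2: Substitute values: z = (100 - 70) / 15
Step 3: z = 30 / 15 = 2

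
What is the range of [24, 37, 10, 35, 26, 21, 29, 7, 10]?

30

Step 1: Identify the maximum value: max = 37
Step 2: Identify the minimum value: min = 7
Step 3: Range = max - min = 37 - 7 = 30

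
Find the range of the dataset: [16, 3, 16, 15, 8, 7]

13

Step 1: Identify the maximum value: max = 16
Step 2: Identify the minimum value: min = 3
Step 3: Range = max - min = 16 - 3 = 13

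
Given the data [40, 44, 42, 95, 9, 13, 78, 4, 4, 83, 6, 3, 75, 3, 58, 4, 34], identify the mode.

4

Step 1: Count the frequency of each value:
  3: appears 2 time(s)
  4: appears 3 time(s)
  6: appears 1 time(s)
  9: appears 1 time(s)
  13: appears 1 time(s)
  34: appears 1 time(s)
  40: appears 1 time(s)
  42: appears 1 time(s)
  44: appears 1 time(s)
  58: appears 1 time(s)
  75: appears 1 time(s)
  78: appears 1 time(s)
  83: appears 1 time(s)
  95: appears 1 time(s)
Step 2: The value 4 appears most frequently (3 times).
Step 3: Mode = 4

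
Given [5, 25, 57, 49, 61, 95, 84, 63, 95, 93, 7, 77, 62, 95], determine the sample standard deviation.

31.3492

Step 1: Compute the mean: 62
Step 2: Sum of squared deviations from the mean: 12776
Step 3: Sample variance = 12776 / 13 = 982.7692
Step 4: Standard deviation = sqrt(982.7692) = 31.3492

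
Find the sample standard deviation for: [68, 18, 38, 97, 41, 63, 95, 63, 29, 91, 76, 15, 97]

30.0662

Step 1: Compute the mean: 60.8462
Step 2: Sum of squared deviations from the mean: 10847.6923
Step 3: Sample variance = 10847.6923 / 12 = 903.9744
Step 4: Standard deviation = sqrt(903.9744) = 30.0662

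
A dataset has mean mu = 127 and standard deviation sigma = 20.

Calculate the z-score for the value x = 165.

1.9

Step 1: Recall the z-score formula: z = (x - mu) / sigma
Step 2: Substitute values: z = (165 - 127) / 20
Step 3: z = 38 / 20 = 1.9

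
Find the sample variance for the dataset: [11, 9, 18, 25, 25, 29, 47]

163.9524

Step 1: Compute the mean: (11 + 9 + 18 + 25 + 25 + 29 + 47) / 7 = 23.4286
Step 2: Compute squared deviations from the mean:
  (11 - 23.4286)^2 = 154.4694
  (9 - 23.4286)^2 = 208.1837
  (18 - 23.4286)^2 = 29.4694
  (25 - 23.4286)^2 = 2.4694
  (25 - 23.4286)^2 = 2.4694
  (29 - 23.4286)^2 = 31.0408
  (47 - 23.4286)^2 = 555.6122
Step 3: Sum of squared deviations = 983.7143
Step 4: Sample variance = 983.7143 / 6 = 163.9524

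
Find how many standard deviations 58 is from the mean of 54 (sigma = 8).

0.5

Step 1: Recall the z-score formula: z = (x - mu) / sigma
Step 2: Substitute values: z = (58 - 54) / 8
Step 3: z = 4 / 8 = 0.5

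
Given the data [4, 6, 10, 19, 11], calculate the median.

10

Step 1: Sort the data in ascending order: [4, 6, 10, 11, 19]
Step 2: The number of values is n = 5.
Step 3: Since n is odd, the median is the middle value at position 3: 10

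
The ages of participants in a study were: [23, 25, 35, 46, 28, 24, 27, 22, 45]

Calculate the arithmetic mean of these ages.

30.5556

Step 1: Sum all values: 23 + 25 + 35 + 46 + 28 + 24 + 27 + 22 + 45 = 275
Step 2: Count the number of values: n = 9
Step 3: Mean = sum / n = 275 / 9 = 30.5556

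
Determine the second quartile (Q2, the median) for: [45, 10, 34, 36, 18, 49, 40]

36

Step 1: Sort the data: [10, 18, 34, 36, 40, 45, 49]
Step 2: n = 7
Step 3: Q2 is the median. Since n is odd, it is the middle value at position 4: 36
Step 4: Q2 = 36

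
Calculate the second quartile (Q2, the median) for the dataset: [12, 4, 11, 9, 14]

11

Step 1: Sort the data: [4, 9, 11, 12, 14]
Step 2: n = 5
Step 3: Q2 is the median. Since n is odd, it is the middle value at position 3: 11
Step 4: Q2 = 11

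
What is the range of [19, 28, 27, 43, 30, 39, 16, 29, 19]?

27

Step 1: Identify the maximum value: max = 43
Step 2: Identify the minimum value: min = 16
Step 3: Range = max - min = 43 - 16 = 27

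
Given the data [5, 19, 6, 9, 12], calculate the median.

9

Step 1: Sort the data in ascending order: [5, 6, 9, 12, 19]
Step 2: The number of values is n = 5.
Step 3: Since n is odd, the median is the middle value at position 3: 9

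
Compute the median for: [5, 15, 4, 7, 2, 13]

6

Step 1: Sort the data in ascending order: [2, 4, 5, 7, 13, 15]
Step 2: The number of values is n = 6.
Step 3: Since n is even, the median is the average of positions 3 and 4:
  Median = (5 + 7) / 2 = 6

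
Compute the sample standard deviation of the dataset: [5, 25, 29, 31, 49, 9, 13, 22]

14.1466

Step 1: Compute the mean: 22.875
Step 2: Sum of squared deviations from the mean: 1400.875
Step 3: Sample variance = 1400.875 / 7 = 200.125
Step 4: Standard deviation = sqrt(200.125) = 14.1466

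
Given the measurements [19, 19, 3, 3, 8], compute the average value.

10.4

Step 1: Sum all values: 19 + 19 + 3 + 3 + 8 = 52
Step 2: Count the number of values: n = 5
Step 3: Mean = sum / n = 52 / 5 = 10.4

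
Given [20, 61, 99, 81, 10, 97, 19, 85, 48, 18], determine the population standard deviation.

33.5583

Step 1: Compute the mean: 53.8
Step 2: Sum of squared deviations from the mean: 11261.6
Step 3: Population variance = 11261.6 / 10 = 1126.16
Step 4: Standard deviation = sqrt(1126.16) = 33.5583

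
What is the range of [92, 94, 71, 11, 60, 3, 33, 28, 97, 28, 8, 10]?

94

Step 1: Identify the maximum value: max = 97
Step 2: Identify the minimum value: min = 3
Step 3: Range = max - min = 97 - 3 = 94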